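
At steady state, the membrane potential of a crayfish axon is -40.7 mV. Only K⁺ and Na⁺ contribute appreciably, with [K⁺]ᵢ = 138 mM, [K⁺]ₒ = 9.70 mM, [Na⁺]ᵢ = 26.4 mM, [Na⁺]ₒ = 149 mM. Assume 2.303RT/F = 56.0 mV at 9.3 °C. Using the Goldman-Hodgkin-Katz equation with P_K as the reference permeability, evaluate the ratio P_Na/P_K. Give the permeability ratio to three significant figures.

0.112

Let α = P_Na/P_K. GHK: Vm = 56.0·log₁₀[(Kₒ + α·Naₒ)/(Kᵢ + α·Naᵢ)].
10^(Vm/56.0) = 10^(-40.7/56.0) = 0.18759
So 0.18759·(Kᵢ + α·Naᵢ) = Kₒ + α·Naₒ → α = (0.18759·138.0 − 9.7) / (149.0 − 0.18759·26.4)
α = (25.89 − 9.7) / (149.0 − 4.952) = 16.19/144 = 0.1124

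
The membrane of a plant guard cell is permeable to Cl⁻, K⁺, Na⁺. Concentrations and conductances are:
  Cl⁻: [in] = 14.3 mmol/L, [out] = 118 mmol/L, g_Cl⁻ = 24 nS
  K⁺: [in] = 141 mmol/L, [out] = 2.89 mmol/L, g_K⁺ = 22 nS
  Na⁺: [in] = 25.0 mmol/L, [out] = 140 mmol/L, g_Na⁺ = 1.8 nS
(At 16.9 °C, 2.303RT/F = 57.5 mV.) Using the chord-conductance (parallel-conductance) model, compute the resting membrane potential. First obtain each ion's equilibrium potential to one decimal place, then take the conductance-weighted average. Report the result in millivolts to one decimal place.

E_Cl⁻ = (57.5/-1)·log₁₀(118/14.3) = -52.7 mV
E_K⁺ = (57.5/1)·log₁₀(2.89/141) = -97.1 mV
E_Na⁺ = (57.5/1)·log₁₀(140/25.0) = 43.0 mV
Vm = (Σ gᵢEᵢ)/(Σ gᵢ) = (24·-52.7 + 22·-97.1 + 1.8·43.0) / (24 + 22 + 1.8)
= -3323.60 / 47.8 = -69.53 mV

-69.5 mV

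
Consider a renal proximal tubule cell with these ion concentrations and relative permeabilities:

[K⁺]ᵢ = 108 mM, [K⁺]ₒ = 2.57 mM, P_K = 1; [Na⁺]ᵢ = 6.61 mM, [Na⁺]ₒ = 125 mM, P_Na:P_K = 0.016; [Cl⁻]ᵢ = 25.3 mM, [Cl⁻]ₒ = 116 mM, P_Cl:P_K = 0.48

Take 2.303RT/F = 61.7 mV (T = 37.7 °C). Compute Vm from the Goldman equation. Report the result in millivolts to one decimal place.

-61.2 mV

Vm = 61.7 · log₁₀[(Σ P·[cation]ₒ + Σ P·[anion]ᵢ) / (Σ P·[cation]ᵢ + Σ P·[anion]ₒ)]
Numerator = 1×2.57 + 0.016×125 + 0.48×25.3 = 16.71
Denominator = 1×108 + 0.016×6.61 + 0.48×116 = 163.8
Vm = 61.7 · log₁₀(0.10205) = 61.7 × (-0.9912) = -61.16 mV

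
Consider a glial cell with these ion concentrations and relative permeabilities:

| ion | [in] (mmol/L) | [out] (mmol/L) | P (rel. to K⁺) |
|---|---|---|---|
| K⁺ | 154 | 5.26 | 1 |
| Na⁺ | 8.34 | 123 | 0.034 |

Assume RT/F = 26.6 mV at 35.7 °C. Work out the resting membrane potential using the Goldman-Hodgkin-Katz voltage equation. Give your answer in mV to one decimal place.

-74.3 mV

Vm = 26.6 · ln[(Σ P·[cation]ₒ + Σ P·[anion]ᵢ) / (Σ P·[cation]ᵢ + Σ P·[anion]ₒ)]
Numerator = 1×5.26 + 0.034×123 = 9.442
Denominator = 1×154 + 0.034×8.34 = 154.3
Vm = 26.6 · ln(0.061199) = 26.6 × (-2.7936) = -74.31 mV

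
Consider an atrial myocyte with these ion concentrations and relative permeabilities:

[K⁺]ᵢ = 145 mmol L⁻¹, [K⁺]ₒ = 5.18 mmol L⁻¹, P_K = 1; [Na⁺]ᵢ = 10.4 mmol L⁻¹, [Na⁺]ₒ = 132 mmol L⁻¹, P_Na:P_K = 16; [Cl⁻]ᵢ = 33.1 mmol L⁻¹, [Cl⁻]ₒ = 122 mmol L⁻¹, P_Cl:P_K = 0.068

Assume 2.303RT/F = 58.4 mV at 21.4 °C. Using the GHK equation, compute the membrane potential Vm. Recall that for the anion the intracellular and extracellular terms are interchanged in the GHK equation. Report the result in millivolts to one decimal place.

48.0 mV

Vm = 58.4 · log₁₀[(Σ P·[cation]ₒ + Σ P·[anion]ᵢ) / (Σ P·[cation]ᵢ + Σ P·[anion]ₒ)]
Numerator = 1×5.18 + 16×132 + 0.068×33.1 = 2119
Denominator = 1×145 + 16×10.4 + 0.068×122 = 319.7
Vm = 58.4 · log₁₀(6.6295) = 58.4 × (0.8215) = 47.97 mV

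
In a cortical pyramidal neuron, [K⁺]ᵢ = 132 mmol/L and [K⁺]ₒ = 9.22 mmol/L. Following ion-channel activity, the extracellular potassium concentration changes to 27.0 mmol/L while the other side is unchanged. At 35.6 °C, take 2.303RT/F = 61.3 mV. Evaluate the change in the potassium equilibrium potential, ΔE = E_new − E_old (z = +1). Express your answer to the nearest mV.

29 mV

E_old = (61.3/1)·log₁₀(9.22/132) = -70.85 mV
E_new = (61.3/1)·log₁₀(27.0/132) = -42.25 mV
ΔE = -42.25 − (-70.85) = 28.60 mV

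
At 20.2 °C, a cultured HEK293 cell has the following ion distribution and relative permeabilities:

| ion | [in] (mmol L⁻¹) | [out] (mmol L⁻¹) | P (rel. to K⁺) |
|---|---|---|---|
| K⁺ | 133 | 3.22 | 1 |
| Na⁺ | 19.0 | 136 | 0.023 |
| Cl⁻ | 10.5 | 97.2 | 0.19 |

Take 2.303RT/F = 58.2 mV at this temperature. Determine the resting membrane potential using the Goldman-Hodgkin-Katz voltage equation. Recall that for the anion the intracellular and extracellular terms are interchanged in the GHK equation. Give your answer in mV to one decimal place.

Vm = 58.2 · log₁₀[(Σ P·[cation]ₒ + Σ P·[anion]ᵢ) / (Σ P·[cation]ᵢ + Σ P·[anion]ₒ)]
Numerator = 1×3.22 + 0.023×136 + 0.19×10.5 = 8.343
Denominator = 1×133 + 0.023×19.0 + 0.19×97.2 = 151.9
Vm = 58.2 · log₁₀(0.054922) = 58.2 × (-1.2602) = -73.35 mV

-73.3 mV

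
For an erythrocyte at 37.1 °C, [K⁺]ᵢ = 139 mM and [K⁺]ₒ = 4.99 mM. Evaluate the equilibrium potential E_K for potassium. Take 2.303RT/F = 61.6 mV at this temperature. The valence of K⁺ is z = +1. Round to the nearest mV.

-89 mV

E = (61.6/z) · log₁₀([K⁺]_out/[K⁺]_in) with z = +1.
= (61.6/1) · log₁₀(4.99/139) = 61.60 · log₁₀(0.0359)
= 61.60 · (-1.4449) = -89.01 mV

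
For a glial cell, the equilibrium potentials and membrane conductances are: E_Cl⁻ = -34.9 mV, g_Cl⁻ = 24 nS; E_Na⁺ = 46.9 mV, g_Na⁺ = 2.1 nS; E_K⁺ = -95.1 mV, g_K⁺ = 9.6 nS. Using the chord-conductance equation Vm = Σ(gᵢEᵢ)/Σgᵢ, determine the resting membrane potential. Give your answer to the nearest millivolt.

-46 mV

Σ gᵢEᵢ = 24·(-34.9) + 2.1·(46.9) + 9.6·(-95.1) = -1652.07
Σ gᵢ = 24 + 2.1 + 9.6 = 35.7
Vm = -1652.07 / 35.7 = -46.28 mV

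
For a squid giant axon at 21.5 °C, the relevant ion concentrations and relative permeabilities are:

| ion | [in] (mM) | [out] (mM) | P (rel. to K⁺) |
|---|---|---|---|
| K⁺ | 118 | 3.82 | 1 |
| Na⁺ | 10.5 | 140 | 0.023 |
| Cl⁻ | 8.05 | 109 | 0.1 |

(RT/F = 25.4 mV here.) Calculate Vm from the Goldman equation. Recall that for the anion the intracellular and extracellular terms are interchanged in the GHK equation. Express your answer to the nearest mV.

-71 mV

Vm = 25.4 · ln[(Σ P·[cation]ₒ + Σ P·[anion]ᵢ) / (Σ P·[cation]ᵢ + Σ P·[anion]ₒ)]
Numerator = 1×3.82 + 0.023×140 + 0.1×8.05 = 7.845
Denominator = 1×118 + 0.023×10.5 + 0.1×109 = 129.1
Vm = 25.4 · ln(0.060747) = 25.4 × (-2.8010) = -71.15 mV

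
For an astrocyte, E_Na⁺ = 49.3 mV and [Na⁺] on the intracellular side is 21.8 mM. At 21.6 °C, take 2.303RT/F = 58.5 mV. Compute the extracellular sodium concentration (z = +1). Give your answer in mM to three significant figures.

Nernst: E = (58.5/1) · log₁₀([out]/[in]), so log₁₀([out]/[in]) = 49.3 × 1 / 58.5 = 0.8427.
[out]/[in] = 10^(0.8427) = 6.962.
[out] = 6.962 × 21.8 = 151.8 mM.

152 mM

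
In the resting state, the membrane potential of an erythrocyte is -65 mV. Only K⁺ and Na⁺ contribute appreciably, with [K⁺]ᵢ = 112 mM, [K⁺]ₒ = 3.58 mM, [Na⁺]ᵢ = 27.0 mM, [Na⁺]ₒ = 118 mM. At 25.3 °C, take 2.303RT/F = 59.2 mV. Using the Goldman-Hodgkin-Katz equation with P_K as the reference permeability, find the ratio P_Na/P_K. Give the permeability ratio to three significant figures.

Let α = P_Na/P_K. GHK: Vm = 59.2·log₁₀[(Kₒ + α·Naₒ)/(Kᵢ + α·Naᵢ)].
10^(Vm/59.2) = 10^(-65.0/59.2) = 0.079804
So 0.079804·(Kᵢ + α·Naᵢ) = Kₒ + α·Naₒ → α = (0.079804·112.0 − 3.58) / (118.0 − 0.079804·27.0)
α = (8.938 − 3.58) / (118.0 − 2.155) = 5.358/115.8 = 0.04625

0.0463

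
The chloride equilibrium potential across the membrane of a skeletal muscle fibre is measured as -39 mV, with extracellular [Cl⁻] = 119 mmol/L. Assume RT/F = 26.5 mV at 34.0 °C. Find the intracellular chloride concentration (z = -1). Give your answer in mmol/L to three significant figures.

27.3 mmol/L

Nernst: E = (26.5/-1) · ln([out]/[in]), so ln([out]/[in]) = -39.0 × -1 / 26.5 = 1.4717.
[out]/[in] = e^(1.4717) = 4.357.
[in] = 119 / 4.357 = 27.31 mmol/L.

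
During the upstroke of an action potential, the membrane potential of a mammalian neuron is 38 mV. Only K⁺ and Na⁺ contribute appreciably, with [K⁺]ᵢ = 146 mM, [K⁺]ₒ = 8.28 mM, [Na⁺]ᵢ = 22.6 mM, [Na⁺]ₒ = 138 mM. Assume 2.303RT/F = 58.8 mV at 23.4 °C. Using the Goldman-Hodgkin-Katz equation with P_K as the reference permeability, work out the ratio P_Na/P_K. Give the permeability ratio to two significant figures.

Let α = P_Na/P_K. GHK: Vm = 58.8·log₁₀[(Kₒ + α·Naₒ)/(Kᵢ + α·Naᵢ)].
10^(Vm/58.8) = 10^(38.0/58.8) = 4.4285
So 4.4285·(Kᵢ + α·Naᵢ) = Kₒ + α·Naₒ → α = (4.4285·146.0 − 8.28) / (138.0 − 4.4285·22.6)
α = (646.6 − 8.28) / (138.0 − 100.1) = 638.3/37.92 = 16.83

17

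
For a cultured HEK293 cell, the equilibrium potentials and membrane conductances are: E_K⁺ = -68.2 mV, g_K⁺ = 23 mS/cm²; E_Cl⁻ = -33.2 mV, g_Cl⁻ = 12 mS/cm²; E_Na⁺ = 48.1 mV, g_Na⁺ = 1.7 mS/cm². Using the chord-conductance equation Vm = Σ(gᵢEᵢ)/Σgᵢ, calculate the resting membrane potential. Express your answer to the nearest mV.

-51 mV

Σ gᵢEᵢ = 23·(-68.2) + 12·(-33.2) + 1.7·(48.1) = -1885.23
Σ gᵢ = 23 + 12 + 1.7 = 36.7
Vm = -1885.23 / 36.7 = -51.37 mV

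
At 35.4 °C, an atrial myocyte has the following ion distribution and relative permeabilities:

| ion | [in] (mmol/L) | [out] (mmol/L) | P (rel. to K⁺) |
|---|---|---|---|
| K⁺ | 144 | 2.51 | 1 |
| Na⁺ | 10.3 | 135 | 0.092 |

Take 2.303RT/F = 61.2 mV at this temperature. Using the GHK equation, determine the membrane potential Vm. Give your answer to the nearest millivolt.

-60 mV

Vm = 61.2 · log₁₀[(Σ P·[cation]ₒ + Σ P·[anion]ᵢ) / (Σ P·[cation]ᵢ + Σ P·[anion]ₒ)]
Numerator = 1×2.51 + 0.092×135 = 14.93
Denominator = 1×144 + 0.092×10.3 = 144.9
Vm = 61.2 · log₁₀(0.103) = 61.2 × (-0.9872) = -60.41 mV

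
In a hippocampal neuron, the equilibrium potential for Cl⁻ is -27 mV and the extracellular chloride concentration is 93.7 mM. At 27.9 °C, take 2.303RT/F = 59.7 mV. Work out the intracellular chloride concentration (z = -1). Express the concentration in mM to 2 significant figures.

Nernst: E = (59.7/-1) · log₁₀([out]/[in]), so log₁₀([out]/[in]) = -27.0 × -1 / 59.7 = 0.4523.
[out]/[in] = 10^(0.4523) = 2.833.
[in] = 93.7 / 2.833 = 33.07 mM.

33 mM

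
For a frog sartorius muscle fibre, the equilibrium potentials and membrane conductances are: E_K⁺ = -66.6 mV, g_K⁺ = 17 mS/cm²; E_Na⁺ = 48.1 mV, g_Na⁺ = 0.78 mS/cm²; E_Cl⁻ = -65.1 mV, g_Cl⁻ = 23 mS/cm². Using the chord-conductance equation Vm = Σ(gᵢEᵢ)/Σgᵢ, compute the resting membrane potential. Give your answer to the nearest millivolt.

Σ gᵢEᵢ = 17·(-66.6) + 0.78·(48.1) + 23·(-65.1) = -2591.98
Σ gᵢ = 17 + 0.78 + 23 = 40.78
Vm = -2591.98 / 40.78 = -63.56 mV

-64 mV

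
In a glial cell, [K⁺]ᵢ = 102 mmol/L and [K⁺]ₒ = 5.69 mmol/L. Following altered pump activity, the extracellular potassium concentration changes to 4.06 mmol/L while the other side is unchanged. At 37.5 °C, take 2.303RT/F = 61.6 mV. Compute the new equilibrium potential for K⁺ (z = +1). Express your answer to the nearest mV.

After the shift: [K⁺]_out = 4.06, [K⁺]_in = 102 mmol/L.
E_new = (61.6/1)·log₁₀(4.06/102) = 61.60 · (-1.4001) = -86.24 mV

-86 mV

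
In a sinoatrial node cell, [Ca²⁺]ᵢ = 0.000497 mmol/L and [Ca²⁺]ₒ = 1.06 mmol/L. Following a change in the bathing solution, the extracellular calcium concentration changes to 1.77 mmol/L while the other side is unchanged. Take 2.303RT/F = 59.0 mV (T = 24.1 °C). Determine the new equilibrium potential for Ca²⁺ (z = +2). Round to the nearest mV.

After the shift: [Ca²⁺]_out = 1.77, [Ca²⁺]_in = 0.000497 mmol/L.
E_new = (59.0/2)·log₁₀(1.77/0.000497) = 29.50 · (3.5516) = 104.77 mV

105 mV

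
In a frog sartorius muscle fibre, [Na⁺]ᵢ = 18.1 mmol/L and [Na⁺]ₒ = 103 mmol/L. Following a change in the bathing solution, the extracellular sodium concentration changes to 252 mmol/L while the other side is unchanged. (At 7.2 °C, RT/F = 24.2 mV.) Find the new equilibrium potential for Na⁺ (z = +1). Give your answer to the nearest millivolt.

After the shift: [Na⁺]_out = 252, [Na⁺]_in = 18.1 mmol/L.
E_new = (24.2/1)·ln(252/18.1) = 24.20 · (2.6335) = 63.73 mV

64 mV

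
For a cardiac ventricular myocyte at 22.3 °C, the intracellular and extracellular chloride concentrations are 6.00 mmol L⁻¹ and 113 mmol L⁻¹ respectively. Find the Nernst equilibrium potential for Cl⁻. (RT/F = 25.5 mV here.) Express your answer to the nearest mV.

E = (25.5/z) · ln([Cl⁻]_out/[Cl⁻]_in) with z = -1.
For an anion, dividing by z = -1 reverses the sign.
= (25.5/-1) · ln(113/6.00) = -25.50 · ln(18.83)
= -25.50 · (2.9356) = -74.86 mV

-75 mV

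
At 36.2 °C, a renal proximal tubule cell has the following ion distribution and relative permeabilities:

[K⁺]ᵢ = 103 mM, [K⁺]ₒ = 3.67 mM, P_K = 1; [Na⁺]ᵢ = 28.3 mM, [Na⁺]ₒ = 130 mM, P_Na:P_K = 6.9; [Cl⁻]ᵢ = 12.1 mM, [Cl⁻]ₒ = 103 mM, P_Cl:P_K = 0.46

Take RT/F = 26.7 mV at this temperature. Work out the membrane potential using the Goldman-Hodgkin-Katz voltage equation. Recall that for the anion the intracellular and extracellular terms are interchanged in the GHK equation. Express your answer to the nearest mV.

Vm = 26.7 · ln[(Σ P·[cation]ₒ + Σ P·[anion]ᵢ) / (Σ P·[cation]ᵢ + Σ P·[anion]ₒ)]
Numerator = 1×3.67 + 6.9×130 + 0.46×12.1 = 906.2
Denominator = 1×103 + 6.9×28.3 + 0.46×103 = 345.6
Vm = 26.7 · ln(2.6218) = 26.7 × (0.9639) = 25.74 mV

26 mV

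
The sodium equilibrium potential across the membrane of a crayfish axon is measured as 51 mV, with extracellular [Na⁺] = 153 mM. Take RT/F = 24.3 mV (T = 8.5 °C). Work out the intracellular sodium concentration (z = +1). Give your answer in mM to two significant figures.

Nernst: E = (24.3/1) · ln([out]/[in]), so ln([out]/[in]) = 51.0 × 1 / 24.3 = 2.0988.
[out]/[in] = e^(2.0988) = 8.156.
[in] = 153 / 8.156 = 18.76 mM.

19 mM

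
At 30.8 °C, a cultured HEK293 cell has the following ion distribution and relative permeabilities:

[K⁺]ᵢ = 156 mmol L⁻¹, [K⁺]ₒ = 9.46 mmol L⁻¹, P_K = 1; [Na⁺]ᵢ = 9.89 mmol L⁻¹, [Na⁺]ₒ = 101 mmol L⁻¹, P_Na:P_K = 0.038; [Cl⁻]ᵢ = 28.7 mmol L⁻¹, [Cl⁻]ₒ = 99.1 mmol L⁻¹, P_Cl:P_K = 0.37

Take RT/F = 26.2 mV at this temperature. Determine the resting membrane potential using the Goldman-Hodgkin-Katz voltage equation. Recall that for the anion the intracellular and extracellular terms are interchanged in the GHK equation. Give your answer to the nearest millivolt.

Vm = 26.2 · ln[(Σ P·[cation]ₒ + Σ P·[anion]ᵢ) / (Σ P·[cation]ᵢ + Σ P·[anion]ₒ)]
Numerator = 1×9.46 + 0.038×101 + 0.37×28.7 = 23.92
Denominator = 1×156 + 0.038×9.89 + 0.37×99.1 = 193
Vm = 26.2 · ln(0.12389) = 26.2 × (-2.0883) = -54.71 mV

-55 mV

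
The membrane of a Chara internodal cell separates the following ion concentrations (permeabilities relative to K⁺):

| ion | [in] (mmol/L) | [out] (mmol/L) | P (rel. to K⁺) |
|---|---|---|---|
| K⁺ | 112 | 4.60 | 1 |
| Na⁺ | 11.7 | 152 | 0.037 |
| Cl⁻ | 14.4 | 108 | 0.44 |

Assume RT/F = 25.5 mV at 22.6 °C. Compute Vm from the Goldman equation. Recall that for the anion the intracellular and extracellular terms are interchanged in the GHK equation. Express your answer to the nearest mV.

Vm = 25.5 · ln[(Σ P·[cation]ₒ + Σ P·[anion]ᵢ) / (Σ P·[cation]ᵢ + Σ P·[anion]ₒ)]
Numerator = 1×4.60 + 0.037×152 + 0.44×14.4 = 16.56
Denominator = 1×112 + 0.037×11.7 + 0.44×108 = 160
Vm = 25.5 · ln(0.10353) = 25.5 × (-2.2679) = -57.83 mV

-58 mV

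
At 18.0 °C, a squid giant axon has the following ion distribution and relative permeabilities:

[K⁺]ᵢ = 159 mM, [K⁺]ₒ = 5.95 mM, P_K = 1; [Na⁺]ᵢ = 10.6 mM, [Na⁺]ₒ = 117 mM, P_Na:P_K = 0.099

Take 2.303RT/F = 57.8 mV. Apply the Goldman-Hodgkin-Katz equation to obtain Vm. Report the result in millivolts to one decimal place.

Vm = 57.8 · log₁₀[(Σ P·[cation]ₒ + Σ P·[anion]ᵢ) / (Σ P·[cation]ᵢ + Σ P·[anion]ₒ)]
Numerator = 1×5.95 + 0.099×117 = 17.53
Denominator = 1×159 + 0.099×10.6 = 160
Vm = 57.8 · log₁₀(0.10955) = 57.8 × (-0.9604) = -55.51 mV

-55.5 mV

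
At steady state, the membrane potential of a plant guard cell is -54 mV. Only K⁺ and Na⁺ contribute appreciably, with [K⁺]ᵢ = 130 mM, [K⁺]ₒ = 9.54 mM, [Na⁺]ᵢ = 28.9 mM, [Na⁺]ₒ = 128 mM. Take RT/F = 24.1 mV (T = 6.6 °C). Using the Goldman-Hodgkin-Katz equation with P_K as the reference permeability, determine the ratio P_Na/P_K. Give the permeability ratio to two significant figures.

Let α = P_Na/P_K. GHK: Vm = 24.1·ln[(Kₒ + α·Naₒ)/(Kᵢ + α·Naᵢ)].
e^(Vm/24.1) = e^(-54.0/24.1) = 0.10639
So 0.10639·(Kᵢ + α·Naᵢ) = Kₒ + α·Naₒ → α = (0.10639·130.0 − 9.54) / (128.0 − 0.10639·28.9)
α = (13.83 − 9.54) / (128.0 − 3.075) = 4.29/124.9 = 0.03434

0.034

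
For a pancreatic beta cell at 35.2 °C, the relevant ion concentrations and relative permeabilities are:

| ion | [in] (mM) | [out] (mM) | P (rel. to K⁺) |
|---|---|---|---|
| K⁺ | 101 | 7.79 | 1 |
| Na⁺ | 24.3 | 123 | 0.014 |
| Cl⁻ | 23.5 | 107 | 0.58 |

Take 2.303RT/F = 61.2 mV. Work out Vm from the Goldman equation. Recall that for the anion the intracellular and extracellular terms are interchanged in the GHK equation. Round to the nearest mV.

Vm = 61.2 · log₁₀[(Σ P·[cation]ₒ + Σ P·[anion]ᵢ) / (Σ P·[cation]ᵢ + Σ P·[anion]ₒ)]
Numerator = 1×7.79 + 0.014×123 + 0.58×23.5 = 23.14
Denominator = 1×101 + 0.014×24.3 + 0.58×107 = 163.4
Vm = 61.2 · log₁₀(0.14163) = 61.2 × (-0.8489) = -51.95 mV

-52 mV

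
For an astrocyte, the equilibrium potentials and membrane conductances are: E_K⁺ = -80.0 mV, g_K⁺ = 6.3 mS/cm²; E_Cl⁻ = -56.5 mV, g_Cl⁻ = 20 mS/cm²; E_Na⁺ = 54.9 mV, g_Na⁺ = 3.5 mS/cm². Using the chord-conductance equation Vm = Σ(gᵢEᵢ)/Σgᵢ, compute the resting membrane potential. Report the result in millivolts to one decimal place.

Σ gᵢEᵢ = 6.3·(-80.0) + 20·(-56.5) + 3.5·(54.9) = -1441.85
Σ gᵢ = 6.3 + 20 + 3.5 = 29.8
Vm = -1441.85 / 29.8 = -48.38 mV

-48.4 mV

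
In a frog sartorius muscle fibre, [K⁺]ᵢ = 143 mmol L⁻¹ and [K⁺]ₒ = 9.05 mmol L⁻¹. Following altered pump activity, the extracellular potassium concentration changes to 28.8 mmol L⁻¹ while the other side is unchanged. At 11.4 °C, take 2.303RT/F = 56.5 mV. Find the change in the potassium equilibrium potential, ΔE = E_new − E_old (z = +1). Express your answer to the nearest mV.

E_old = (56.5/1)·log₁₀(9.05/143) = -67.73 mV
E_new = (56.5/1)·log₁₀(28.8/143) = -39.32 mV
ΔE = -39.32 − (-67.73) = 28.41 mV

28 mV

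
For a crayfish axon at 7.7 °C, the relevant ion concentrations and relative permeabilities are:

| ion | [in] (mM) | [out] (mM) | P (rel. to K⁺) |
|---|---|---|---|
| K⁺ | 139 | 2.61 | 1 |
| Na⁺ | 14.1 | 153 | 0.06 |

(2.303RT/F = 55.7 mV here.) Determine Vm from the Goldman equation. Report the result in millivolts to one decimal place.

Vm = 55.7 · log₁₀[(Σ P·[cation]ₒ + Σ P·[anion]ᵢ) / (Σ P·[cation]ᵢ + Σ P·[anion]ₒ)]
Numerator = 1×2.61 + 0.06×153 = 11.79
Denominator = 1×139 + 0.06×14.1 = 139.8
Vm = 55.7 · log₁₀(0.084307) = 55.7 × (-1.0741) = -59.83 mV

-59.8 mV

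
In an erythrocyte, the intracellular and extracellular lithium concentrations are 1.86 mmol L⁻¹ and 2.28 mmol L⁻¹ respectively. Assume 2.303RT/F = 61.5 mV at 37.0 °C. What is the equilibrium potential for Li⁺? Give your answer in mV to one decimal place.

E = (61.5/z) · log₁₀([Li⁺]_out/[Li⁺]_in) with z = +1.
= (61.5/1) · log₁₀(2.28/1.86) = 61.50 · log₁₀(1.226)
= 61.50 · (0.0884) = 5.44 mV

5.4 mV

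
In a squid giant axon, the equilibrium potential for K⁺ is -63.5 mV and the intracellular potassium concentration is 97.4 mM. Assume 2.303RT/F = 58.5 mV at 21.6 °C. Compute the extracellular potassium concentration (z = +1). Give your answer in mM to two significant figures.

8.0 mM

Nernst: E = (58.5/1) · log₁₀([out]/[in]), so log₁₀([out]/[in]) = -63.5 × 1 / 58.5 = -1.0855.
[out]/[in] = 10^(-1.0855) = 0.08214.
[out] = 0.08214 × 97.4 = 8 mM.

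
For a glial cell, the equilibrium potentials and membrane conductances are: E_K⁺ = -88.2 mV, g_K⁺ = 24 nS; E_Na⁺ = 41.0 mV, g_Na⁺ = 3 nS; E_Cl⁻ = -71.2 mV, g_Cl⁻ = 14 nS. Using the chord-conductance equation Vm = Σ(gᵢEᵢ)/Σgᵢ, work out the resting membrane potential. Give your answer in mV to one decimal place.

-72.9 mV

Σ gᵢEᵢ = 24·(-88.2) + 3·(41.0) + 14·(-71.2) = -2990.60
Σ gᵢ = 24 + 3 + 14 = 41
Vm = -2990.60 / 41 = -72.94 mV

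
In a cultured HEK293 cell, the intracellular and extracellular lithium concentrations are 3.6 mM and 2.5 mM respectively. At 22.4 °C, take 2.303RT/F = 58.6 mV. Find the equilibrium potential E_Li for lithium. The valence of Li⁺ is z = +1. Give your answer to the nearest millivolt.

E = (58.6/z) · log₁₀([Li⁺]_out/[Li⁺]_in) with z = +1.
= (58.6/1) · log₁₀(2.5/3.6) = 58.60 · log₁₀(0.6944)
= 58.60 · (-0.1584) = -9.28 mV

-9 mV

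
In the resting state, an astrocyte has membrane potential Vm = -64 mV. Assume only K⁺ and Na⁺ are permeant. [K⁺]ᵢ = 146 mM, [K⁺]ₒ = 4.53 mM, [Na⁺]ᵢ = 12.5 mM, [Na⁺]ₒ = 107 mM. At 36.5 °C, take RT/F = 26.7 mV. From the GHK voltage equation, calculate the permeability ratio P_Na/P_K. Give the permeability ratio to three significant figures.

0.0827

Let α = P_Na/P_K. GHK: Vm = 26.7·ln[(Kₒ + α·Naₒ)/(Kᵢ + α·Naᵢ)].
e^(Vm/26.7) = e^(-64.0/26.7) = 0.09099
So 0.09099·(Kᵢ + α·Naᵢ) = Kₒ + α·Naₒ → α = (0.09099·146.0 − 4.53) / (107.0 − 0.09099·12.5)
α = (13.28 − 4.53) / (107.0 − 1.137) = 8.755/105.9 = 0.0827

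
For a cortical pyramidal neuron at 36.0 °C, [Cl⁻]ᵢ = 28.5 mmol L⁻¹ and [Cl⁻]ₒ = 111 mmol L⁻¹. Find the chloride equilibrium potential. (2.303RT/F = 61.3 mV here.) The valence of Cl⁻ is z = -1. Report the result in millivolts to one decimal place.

-36.2 mV

E = (61.3/z) · log₁₀([Cl⁻]_out/[Cl⁻]_in) with z = -1.
For an anion, dividing by z = -1 reverses the sign.
= (61.3/-1) · log₁₀(111/28.5) = -61.30 · log₁₀(3.895)
= -61.30 · (0.5905) = -36.20 mV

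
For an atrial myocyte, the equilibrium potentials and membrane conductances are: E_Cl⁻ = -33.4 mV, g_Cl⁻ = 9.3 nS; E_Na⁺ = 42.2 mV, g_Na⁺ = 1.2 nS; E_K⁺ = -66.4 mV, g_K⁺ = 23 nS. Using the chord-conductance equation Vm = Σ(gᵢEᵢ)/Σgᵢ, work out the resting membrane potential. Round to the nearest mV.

-53 mV

Σ gᵢEᵢ = 9.3·(-33.4) + 1.2·(42.2) + 23·(-66.4) = -1787.18
Σ gᵢ = 9.3 + 1.2 + 23 = 33.5
Vm = -1787.18 / 33.5 = -53.35 mV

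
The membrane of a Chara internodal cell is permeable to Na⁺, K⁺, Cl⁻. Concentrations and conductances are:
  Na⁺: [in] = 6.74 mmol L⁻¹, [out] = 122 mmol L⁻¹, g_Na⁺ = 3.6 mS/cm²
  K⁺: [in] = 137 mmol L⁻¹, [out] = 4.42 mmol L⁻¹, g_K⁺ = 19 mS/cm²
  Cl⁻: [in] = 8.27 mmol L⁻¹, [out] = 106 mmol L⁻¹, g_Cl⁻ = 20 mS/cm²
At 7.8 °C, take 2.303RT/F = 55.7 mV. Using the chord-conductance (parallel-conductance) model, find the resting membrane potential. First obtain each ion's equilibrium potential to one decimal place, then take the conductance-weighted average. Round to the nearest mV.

-60 mV

E_Na⁺ = (55.7/1)·log₁₀(122/6.74) = 70.1 mV
E_K⁺ = (55.7/1)·log₁₀(4.42/137) = -83.1 mV
E_Cl⁻ = (55.7/-1)·log₁₀(106/8.27) = -61.7 mV
Vm = (Σ gᵢEᵢ)/(Σ gᵢ) = (3.6·70.1 + 19·-83.1 + 20·-61.7) / (3.6 + 19 + 20)
= -2560.54 / 42.6 = -60.11 mV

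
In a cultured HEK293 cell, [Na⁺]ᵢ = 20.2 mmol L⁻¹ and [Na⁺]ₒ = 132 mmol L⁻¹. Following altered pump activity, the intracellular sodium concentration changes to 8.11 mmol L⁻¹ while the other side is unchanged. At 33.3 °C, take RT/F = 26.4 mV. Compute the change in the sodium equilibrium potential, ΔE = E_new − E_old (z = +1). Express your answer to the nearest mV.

24 mV

E_old = (26.4/1)·ln(132/20.2) = 49.56 mV
E_new = (26.4/1)·ln(132/8.11) = 73.65 mV
ΔE = 73.65 − (49.56) = 24.09 mV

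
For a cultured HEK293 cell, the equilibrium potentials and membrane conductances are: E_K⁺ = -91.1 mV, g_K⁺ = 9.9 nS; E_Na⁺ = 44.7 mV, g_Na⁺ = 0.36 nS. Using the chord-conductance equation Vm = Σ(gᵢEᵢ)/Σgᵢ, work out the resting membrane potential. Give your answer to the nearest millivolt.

Σ gᵢEᵢ = 9.9·(-91.1) + 0.36·(44.7) = -885.80
Σ gᵢ = 9.9 + 0.36 = 10.26
Vm = -885.80 / 10.26 = -86.34 mV

-86 mV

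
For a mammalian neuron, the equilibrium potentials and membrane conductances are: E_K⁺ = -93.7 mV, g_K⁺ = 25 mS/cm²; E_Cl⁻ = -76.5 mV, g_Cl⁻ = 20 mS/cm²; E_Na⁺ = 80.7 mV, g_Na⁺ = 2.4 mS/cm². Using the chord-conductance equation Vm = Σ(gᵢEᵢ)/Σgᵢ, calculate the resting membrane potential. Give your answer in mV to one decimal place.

Σ gᵢEᵢ = 25·(-93.7) + 20·(-76.5) + 2.4·(80.7) = -3678.82
Σ gᵢ = 25 + 20 + 2.4 = 47.4
Vm = -3678.82 / 47.4 = -77.61 mV

-77.6 mV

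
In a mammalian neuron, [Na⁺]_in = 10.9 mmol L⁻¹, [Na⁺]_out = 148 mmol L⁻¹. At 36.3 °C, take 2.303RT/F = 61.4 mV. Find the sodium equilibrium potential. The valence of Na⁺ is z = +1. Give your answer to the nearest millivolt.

E = (61.4/z) · log₁₀([Na⁺]_out/[Na⁺]_in) with z = +1.
= (61.4/1) · log₁₀(148/10.9) = 61.40 · log₁₀(13.58)
= 61.40 · (1.1328) = 69.56 mV

70 mV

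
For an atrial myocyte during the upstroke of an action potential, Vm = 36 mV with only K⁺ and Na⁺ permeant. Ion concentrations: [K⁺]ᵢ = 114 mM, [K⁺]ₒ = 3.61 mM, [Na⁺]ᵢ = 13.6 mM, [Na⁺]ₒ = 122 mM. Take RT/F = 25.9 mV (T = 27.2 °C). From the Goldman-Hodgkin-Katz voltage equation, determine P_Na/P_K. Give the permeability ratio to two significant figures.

Let α = P_Na/P_K. GHK: Vm = 25.9·ln[(Kₒ + α·Naₒ)/(Kᵢ + α·Naᵢ)].
e^(Vm/25.9) = e^(36.0/25.9) = 4.0147
So 4.0147·(Kᵢ + α·Naᵢ) = Kₒ + α·Naₒ → α = (4.0147·114.0 − 3.61) / (122.0 − 4.0147·13.6)
α = (457.7 − 3.61) / (122.0 − 54.6) = 454.1/67.4 = 6.737

6.7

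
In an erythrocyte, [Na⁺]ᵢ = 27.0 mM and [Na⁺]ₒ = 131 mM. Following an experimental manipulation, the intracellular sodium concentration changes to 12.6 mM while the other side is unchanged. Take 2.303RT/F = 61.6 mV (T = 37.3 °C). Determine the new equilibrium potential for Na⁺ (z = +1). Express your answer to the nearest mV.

63 mV

After the shift: [Na⁺]_out = 131, [Na⁺]_in = 12.6 mM.
E_new = (61.6/1)·log₁₀(131/12.6) = 61.60 · (1.0169) = 62.64 mV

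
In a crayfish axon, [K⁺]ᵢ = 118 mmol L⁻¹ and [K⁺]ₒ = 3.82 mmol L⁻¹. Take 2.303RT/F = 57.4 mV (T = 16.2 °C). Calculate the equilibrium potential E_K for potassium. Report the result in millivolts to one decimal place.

-85.5 mV

E = (57.4/z) · log₁₀([K⁺]_out/[K⁺]_in) with z = +1.
= (57.4/1) · log₁₀(3.82/118) = 57.40 · log₁₀(0.03237)
= 57.40 · (-1.4898) = -85.52 mV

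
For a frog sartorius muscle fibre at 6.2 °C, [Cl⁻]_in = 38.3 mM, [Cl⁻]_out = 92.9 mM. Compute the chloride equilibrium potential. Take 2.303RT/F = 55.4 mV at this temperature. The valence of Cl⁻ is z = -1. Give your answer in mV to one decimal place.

E = (55.4/z) · log₁₀([Cl⁻]_out/[Cl⁻]_in) with z = -1.
For an anion, dividing by z = -1 reverses the sign.
= (55.4/-1) · log₁₀(92.9/38.3) = -55.40 · log₁₀(2.426)
= -55.40 · (0.3848) = -21.32 mV

-21.3 mV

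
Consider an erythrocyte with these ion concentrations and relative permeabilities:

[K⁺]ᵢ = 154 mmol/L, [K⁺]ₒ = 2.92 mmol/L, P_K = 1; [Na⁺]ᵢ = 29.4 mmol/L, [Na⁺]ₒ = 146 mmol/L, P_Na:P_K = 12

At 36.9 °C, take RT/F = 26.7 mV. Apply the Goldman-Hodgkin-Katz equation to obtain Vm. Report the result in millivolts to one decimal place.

33.2 mV

Vm = 26.7 · ln[(Σ P·[cation]ₒ + Σ P·[anion]ᵢ) / (Σ P·[cation]ᵢ + Σ P·[anion]ₒ)]
Numerator = 1×2.92 + 12×146 = 1755
Denominator = 1×154 + 12×29.4 = 506.8
Vm = 26.7 · ln(3.4627) = 26.7 × (1.2421) = 33.16 mV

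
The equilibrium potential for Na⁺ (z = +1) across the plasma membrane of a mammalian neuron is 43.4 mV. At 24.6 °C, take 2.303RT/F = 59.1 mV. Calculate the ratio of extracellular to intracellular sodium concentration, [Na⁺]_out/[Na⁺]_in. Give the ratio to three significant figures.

log₁₀([out]/[in]) = E·z/(59.1) = 43.4 × 1 / 59.1 = 0.7343
[out]/[in] = 10^(0.7343) = 5.424

5.42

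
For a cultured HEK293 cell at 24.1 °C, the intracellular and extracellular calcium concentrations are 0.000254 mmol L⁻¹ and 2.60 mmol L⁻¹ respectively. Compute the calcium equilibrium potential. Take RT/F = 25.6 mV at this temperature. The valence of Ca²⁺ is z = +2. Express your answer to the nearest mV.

E = (25.6/z) · ln([Ca²⁺]_out/[Ca²⁺]_in) with z = +2.
= (25.6/2) · ln(2.60/0.000254) = 12.80 · ln(1.024e+04)
= 12.80 · (9.2337) = 118.19 mV

118 mV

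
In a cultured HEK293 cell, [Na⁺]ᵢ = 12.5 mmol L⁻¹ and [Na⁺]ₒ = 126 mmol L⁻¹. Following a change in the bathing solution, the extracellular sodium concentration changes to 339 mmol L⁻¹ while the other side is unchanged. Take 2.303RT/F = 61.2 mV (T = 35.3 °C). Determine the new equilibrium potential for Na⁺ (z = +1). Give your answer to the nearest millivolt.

After the shift: [Na⁺]_out = 339, [Na⁺]_in = 12.5 mmol L⁻¹.
E_new = (61.2/1)·log₁₀(339/12.5) = 61.20 · (1.4333) = 87.72 mV

88 mV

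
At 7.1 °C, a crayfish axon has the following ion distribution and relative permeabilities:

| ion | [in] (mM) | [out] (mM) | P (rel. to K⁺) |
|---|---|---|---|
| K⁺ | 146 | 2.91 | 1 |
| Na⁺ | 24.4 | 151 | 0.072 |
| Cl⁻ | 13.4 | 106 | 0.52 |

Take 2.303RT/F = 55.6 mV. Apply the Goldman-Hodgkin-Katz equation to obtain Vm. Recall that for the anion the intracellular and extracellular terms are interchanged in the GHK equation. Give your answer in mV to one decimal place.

Vm = 55.6 · log₁₀[(Σ P·[cation]ₒ + Σ P·[anion]ᵢ) / (Σ P·[cation]ᵢ + Σ P·[anion]ₒ)]
Numerator = 1×2.91 + 0.072×151 + 0.52×13.4 = 20.75
Denominator = 1×146 + 0.072×24.4 + 0.52×106 = 202.9
Vm = 55.6 · log₁₀(0.10228) = 55.6 × (-0.9902) = -55.06 mV

-55.1 mV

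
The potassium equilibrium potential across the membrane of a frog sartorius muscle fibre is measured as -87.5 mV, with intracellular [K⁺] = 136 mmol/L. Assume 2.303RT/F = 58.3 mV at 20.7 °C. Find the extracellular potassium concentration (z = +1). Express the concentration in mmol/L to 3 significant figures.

4.29 mmol/L

Nernst: E = (58.3/1) · log₁₀([out]/[in]), so log₁₀([out]/[in]) = -87.5 × 1 / 58.3 = -1.5009.
[out]/[in] = 10^(-1.5009) = 0.03156.
[out] = 0.03156 × 136 = 4.292 mmol/L.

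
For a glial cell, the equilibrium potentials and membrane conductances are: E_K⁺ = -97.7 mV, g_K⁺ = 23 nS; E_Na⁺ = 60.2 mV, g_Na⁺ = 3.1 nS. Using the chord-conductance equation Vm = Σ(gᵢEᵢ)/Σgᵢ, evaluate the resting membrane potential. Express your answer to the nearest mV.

Σ gᵢEᵢ = 23·(-97.7) + 3.1·(60.2) = -2060.48
Σ gᵢ = 23 + 3.1 = 26.1
Vm = -2060.48 / 26.1 = -78.95 mV

-79 mV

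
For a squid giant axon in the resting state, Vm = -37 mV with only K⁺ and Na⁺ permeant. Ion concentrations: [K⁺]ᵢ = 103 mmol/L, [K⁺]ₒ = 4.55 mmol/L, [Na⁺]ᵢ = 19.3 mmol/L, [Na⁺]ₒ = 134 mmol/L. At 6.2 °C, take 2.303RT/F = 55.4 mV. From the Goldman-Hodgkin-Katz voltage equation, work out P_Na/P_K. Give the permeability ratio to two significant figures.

Let α = P_Na/P_K. GHK: Vm = 55.4·log₁₀[(Kₒ + α·Naₒ)/(Kᵢ + α·Naᵢ)].
10^(Vm/55.4) = 10^(-37.0/55.4) = 0.21485
So 0.21485·(Kᵢ + α·Naᵢ) = Kₒ + α·Naₒ → α = (0.21485·103.0 − 4.55) / (134.0 − 0.21485·19.3)
α = (22.13 − 4.55) / (134.0 − 4.147) = 17.58/129.9 = 0.1354

0.14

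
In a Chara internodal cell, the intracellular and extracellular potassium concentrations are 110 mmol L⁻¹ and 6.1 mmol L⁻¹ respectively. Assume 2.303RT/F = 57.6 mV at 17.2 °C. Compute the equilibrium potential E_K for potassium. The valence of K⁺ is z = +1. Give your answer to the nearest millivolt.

-72 mV

E = (57.6/z) · log₁₀([K⁺]_out/[K⁺]_in) with z = +1.
= (57.6/1) · log₁₀(6.1/110) = 57.60 · log₁₀(0.05545)
= 57.60 · (-1.2561) = -72.35 mV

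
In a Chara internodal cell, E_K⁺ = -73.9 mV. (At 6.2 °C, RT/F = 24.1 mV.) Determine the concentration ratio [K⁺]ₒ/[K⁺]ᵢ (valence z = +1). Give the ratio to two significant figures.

0.047

ln([out]/[in]) = E·z/(24.1) = -73.9 × 1 / 24.1 = -3.0664
[out]/[in] = e^(-3.0664) = 0.04659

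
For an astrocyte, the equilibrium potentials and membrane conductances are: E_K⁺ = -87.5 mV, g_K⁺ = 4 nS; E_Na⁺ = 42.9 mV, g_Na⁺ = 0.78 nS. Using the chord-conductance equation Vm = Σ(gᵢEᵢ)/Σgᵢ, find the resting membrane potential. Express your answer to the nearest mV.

-66 mV

Σ gᵢEᵢ = 4·(-87.5) + 0.78·(42.9) = -316.54
Σ gᵢ = 4 + 0.78 = 4.78
Vm = -316.54 / 4.78 = -66.22 mV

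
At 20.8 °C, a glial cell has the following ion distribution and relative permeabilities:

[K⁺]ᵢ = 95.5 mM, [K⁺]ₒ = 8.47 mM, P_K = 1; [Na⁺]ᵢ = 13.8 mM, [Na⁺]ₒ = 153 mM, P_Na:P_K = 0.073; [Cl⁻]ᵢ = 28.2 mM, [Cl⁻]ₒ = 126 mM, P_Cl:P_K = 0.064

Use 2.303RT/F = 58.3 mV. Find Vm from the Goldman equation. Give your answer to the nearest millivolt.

Vm = 58.3 · log₁₀[(Σ P·[cation]ₒ + Σ P·[anion]ᵢ) / (Σ P·[cation]ᵢ + Σ P·[anion]ₒ)]
Numerator = 1×8.47 + 0.073×153 + 0.064×28.2 = 21.44
Denominator = 1×95.5 + 0.073×13.8 + 0.064×126 = 104.6
Vm = 58.3 · log₁₀(0.20506) = 58.3 × (-0.6881) = -40.12 mV

-40 mV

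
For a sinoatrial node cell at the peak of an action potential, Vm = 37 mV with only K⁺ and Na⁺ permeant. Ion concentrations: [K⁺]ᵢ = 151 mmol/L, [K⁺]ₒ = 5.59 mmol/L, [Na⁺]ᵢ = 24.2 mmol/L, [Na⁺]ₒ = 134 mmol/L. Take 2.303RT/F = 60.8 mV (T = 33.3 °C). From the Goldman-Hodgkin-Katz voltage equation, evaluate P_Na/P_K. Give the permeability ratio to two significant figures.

17

Let α = P_Na/P_K. GHK: Vm = 60.8·log₁₀[(Kₒ + α·Naₒ)/(Kᵢ + α·Naᵢ)].
10^(Vm/60.8) = 10^(37.0/60.8) = 4.0602
So 4.0602·(Kᵢ + α·Naᵢ) = Kₒ + α·Naₒ → α = (4.0602·151.0 − 5.59) / (134.0 − 4.0602·24.2)
α = (613.1 − 5.59) / (134.0 − 98.26) = 607.5/35.74 = 17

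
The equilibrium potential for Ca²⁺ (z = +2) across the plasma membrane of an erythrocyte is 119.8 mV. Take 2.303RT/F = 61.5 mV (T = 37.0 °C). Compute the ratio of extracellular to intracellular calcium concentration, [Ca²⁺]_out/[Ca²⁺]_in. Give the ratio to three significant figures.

log₁₀([out]/[in]) = E·z/(61.5) = 119.8 × 2 / 61.5 = 3.8959
[out]/[in] = 10^(3.8959) = 7869

7870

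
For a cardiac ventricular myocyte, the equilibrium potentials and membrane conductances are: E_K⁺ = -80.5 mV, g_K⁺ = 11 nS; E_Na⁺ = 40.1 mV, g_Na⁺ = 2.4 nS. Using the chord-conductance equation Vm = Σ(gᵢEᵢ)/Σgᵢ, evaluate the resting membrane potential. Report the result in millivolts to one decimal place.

Σ gᵢEᵢ = 11·(-80.5) + 2.4·(40.1) = -789.26
Σ gᵢ = 11 + 2.4 = 13.4
Vm = -789.26 / 13.4 = -58.90 mV

-58.9 mV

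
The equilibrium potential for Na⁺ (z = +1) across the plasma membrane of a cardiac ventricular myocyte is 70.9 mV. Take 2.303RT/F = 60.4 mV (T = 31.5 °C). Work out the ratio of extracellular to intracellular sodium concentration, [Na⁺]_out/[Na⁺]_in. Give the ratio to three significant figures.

log₁₀([out]/[in]) = E·z/(60.4) = 70.9 × 1 / 60.4 = 1.1738
[out]/[in] = 10^(1.1738) = 14.92

14.9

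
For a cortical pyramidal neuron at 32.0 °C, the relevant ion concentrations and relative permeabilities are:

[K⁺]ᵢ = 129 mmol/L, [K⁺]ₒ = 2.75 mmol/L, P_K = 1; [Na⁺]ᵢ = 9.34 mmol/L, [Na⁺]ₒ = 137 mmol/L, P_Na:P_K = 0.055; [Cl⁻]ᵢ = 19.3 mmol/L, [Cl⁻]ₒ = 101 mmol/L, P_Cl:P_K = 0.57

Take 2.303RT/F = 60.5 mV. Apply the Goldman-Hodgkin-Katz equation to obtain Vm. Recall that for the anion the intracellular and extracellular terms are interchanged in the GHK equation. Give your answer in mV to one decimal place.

Vm = 60.5 · log₁₀[(Σ P·[cation]ₒ + Σ P·[anion]ᵢ) / (Σ P·[cation]ᵢ + Σ P·[anion]ₒ)]
Numerator = 1×2.75 + 0.055×137 + 0.57×19.3 = 21.29
Denominator = 1×129 + 0.055×9.34 + 0.57×101 = 187.1
Vm = 60.5 · log₁₀(0.11378) = 60.5 × (-0.9439) = -57.11 mV

-57.1 mV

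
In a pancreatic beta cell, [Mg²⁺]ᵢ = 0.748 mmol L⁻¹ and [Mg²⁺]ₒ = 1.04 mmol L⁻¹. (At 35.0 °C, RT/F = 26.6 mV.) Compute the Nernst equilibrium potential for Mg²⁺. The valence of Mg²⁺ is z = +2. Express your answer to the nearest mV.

E = (26.6/z) · ln([Mg²⁺]_out/[Mg²⁺]_in) with z = +2.
= (26.6/2) · ln(1.04/0.748) = 13.30 · ln(1.39)
= 13.30 · (0.3296) = 4.38 mV

4 mV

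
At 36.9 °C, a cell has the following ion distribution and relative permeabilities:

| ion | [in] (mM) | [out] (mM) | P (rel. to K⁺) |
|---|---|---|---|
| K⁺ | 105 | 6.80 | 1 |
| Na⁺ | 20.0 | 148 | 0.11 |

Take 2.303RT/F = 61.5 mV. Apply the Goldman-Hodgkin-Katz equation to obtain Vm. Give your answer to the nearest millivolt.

-41 mV

Vm = 61.5 · log₁₀[(Σ P·[cation]ₒ + Σ P·[anion]ᵢ) / (Σ P·[cation]ᵢ + Σ P·[anion]ₒ)]
Numerator = 1×6.80 + 0.11×148 = 23.08
Denominator = 1×105 + 0.11×20.0 = 107.2
Vm = 61.5 · log₁₀(0.2153) = 61.5 × (-0.6670) = -41.02 mV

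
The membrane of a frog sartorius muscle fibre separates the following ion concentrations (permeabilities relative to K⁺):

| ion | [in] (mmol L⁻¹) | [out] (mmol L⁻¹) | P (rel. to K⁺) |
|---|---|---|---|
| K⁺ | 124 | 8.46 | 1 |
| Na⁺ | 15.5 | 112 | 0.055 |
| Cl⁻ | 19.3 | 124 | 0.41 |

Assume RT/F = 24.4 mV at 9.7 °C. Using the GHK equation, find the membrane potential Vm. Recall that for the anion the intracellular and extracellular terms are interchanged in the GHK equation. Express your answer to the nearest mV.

Vm = 24.4 · ln[(Σ P·[cation]ₒ + Σ P·[anion]ᵢ) / (Σ P·[cation]ᵢ + Σ P·[anion]ₒ)]
Numerator = 1×8.46 + 0.055×112 + 0.41×19.3 = 22.53
Denominator = 1×124 + 0.055×15.5 + 0.41×124 = 175.7
Vm = 24.4 · ln(0.12825) = 24.4 × (-2.0538) = -50.11 mV

-50 mV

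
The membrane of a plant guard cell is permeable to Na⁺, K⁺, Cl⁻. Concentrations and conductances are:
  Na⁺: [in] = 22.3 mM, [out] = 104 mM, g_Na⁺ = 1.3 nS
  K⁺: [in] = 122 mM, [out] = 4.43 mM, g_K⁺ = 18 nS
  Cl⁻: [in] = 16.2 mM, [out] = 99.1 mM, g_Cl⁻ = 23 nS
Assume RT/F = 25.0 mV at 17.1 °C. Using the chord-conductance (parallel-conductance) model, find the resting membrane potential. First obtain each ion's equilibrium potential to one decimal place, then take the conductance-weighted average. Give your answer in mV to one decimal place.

E_Na⁺ = (25.0/1)·ln(104/22.3) = 38.5 mV
E_K⁺ = (25.0/1)·ln(4.43/122) = -82.9 mV
E_Cl⁻ = (25.0/-1)·ln(99.1/16.2) = -45.3 mV
Vm = (Σ gᵢEᵢ)/(Σ gᵢ) = (1.3·38.5 + 18·-82.9 + 23·-45.3) / (1.3 + 18 + 23)
= -2484.05 / 42.3 = -58.72 mV

-58.7 mV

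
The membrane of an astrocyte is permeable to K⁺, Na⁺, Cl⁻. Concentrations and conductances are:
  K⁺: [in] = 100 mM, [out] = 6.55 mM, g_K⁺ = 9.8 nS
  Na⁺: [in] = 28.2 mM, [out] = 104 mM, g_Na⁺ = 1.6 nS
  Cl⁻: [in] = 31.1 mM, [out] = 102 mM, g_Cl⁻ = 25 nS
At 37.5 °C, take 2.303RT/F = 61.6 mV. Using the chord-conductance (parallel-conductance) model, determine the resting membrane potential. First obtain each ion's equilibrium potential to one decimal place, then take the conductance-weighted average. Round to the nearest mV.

E_K⁺ = (61.6/1)·log₁₀(6.55/100) = -72.9 mV
E_Na⁺ = (61.6/1)·log₁₀(104/28.2) = 34.9 mV
E_Cl⁻ = (61.6/-1)·log₁₀(102/31.1) = -31.8 mV
Vm = (Σ gᵢEᵢ)/(Σ gᵢ) = (9.8·-72.9 + 1.6·34.9 + 25·-31.8) / (9.8 + 1.6 + 25)
= -1453.58 / 36.4 = -39.93 mV

-40 mV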